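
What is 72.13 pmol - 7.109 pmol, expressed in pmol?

In pmol:
  72.13 pmol → 72.13
  7.109 pmol → 7.109
Difference: 72.13 - 7.109 = 65.021

65.021 pmol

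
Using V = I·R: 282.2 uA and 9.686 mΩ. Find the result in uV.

282.2 × 10^-6 × 9.686 × 10^-3 = 2733.3892 × 10^-9 V

2.7333892 uV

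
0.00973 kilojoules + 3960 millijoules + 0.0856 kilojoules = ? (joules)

In joules:
  0.00973 kilojoules = 0.00973e3 joules = 9.73
  3960 millijoules = 3960e-3 joules = 3.96
  0.0856 kilojoules = 0.0856e3 joules = 85.6
Sum: 9.73 + 3.96 + 85.6 = 99.29

99.29 joules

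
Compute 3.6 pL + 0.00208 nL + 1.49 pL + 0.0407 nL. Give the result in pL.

47.87 pL

In pL:
  3.6 pL → 3.6
  0.00208 nL = 0.00208 × 10^3 pL = 2.08
  1.49 pL → 1.49
  0.0407 nL = 0.0407 × 10^3 pL = 40.7
Sum: 3.6 + 2.08 + 1.49 + 40.7 = 47.87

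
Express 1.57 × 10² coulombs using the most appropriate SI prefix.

157 coulombs

= 157 coulombs; mantissa already in [1, 1000).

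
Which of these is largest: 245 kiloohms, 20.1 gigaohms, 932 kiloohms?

20.1 gigaohms

245 kiloohms = 245000 ohms
20.1 gigaohms = 20100000000 ohms
932 kiloohms = 932000 ohms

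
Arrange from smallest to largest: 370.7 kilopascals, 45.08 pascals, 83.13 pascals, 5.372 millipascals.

370.7 kilopascals = 370700 pascals
45.08 pascals = 45.08 pascals
83.13 pascals = 83.13 pascals
5.372 millipascals = 0.005372 pascals

5.372 millipascals < 45.08 pascals < 83.13 pascals < 370.7 kilopascals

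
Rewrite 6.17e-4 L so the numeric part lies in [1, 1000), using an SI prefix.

= 617e-6 L; 1e-6 is micro.

617 uL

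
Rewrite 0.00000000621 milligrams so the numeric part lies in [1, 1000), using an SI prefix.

= 6.21e-12 grams; 1e-12 is pico.

6.21 picograms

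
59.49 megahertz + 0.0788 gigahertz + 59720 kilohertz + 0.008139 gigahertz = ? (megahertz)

206.149 megahertz

In megahertz:
  59.49 megahertz → 59.49
  0.0788 gigahertz = 0.0788e3 megahertz = 78.8
  59720 kilohertz = 59720e-3 megahertz = 59.72
  0.008139 gigahertz = 0.008139e3 megahertz = 8.139
Sum: 59.49 + 78.8 + 59.72 + 8.139 = 206.149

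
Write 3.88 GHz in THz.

0.00388 THz

giga = 10^9, tera = 10^12; factor is 10^-3.
3.88 × 10^-3 = 0.00388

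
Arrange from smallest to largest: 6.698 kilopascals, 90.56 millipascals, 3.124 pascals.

90.56 millipascals < 3.124 pascals < 6.698 kilopascals

6.698 kilopascals = 6698 pascals
90.56 millipascals = 0.09056 pascals
3.124 pascals = 3.124 pascals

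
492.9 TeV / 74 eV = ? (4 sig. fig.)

6661000000000

(492.9e12) / (74) = 6.6608e12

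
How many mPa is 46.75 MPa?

46750000000 mPa

mega = 1e6, milli = 1e-3; factor is 1e9.
46.75 × 1e9 = 46750000000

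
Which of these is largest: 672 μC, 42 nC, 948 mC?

948 mC

672 μC = 0.000672 C
42 nC = 0.000000042 C
948 mC = 0.948 C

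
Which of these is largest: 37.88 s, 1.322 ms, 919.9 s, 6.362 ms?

37.88 s = 37.88 s
1.322 ms = 0.001322 s
919.9 s = 919.9 s
6.362 ms = 0.006362 s

919.9 s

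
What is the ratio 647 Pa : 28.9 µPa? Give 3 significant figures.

(647) / (28.9 × 10^-6) = 22.39 × 10^6

22400000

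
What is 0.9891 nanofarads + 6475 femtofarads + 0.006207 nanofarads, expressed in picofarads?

1001.782 picofarads

In picofarads:
  0.9891 nanofarads = 0.9891 × 10³ picofarads = 989.1
  6475 femtofarads = 6475 × 10⁻³ picofarads = 6.475
  0.006207 nanofarads = 0.006207 × 10³ picofarads = 6.207
Sum: 989.1 + 6.475 + 6.207 = 1001.782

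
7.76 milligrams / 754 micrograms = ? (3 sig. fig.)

(7.76 × 10^-3) / (754 × 10^-6) = 0.01029 × 10^3

10.3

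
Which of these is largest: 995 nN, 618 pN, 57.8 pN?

995 nN

995 nN = 0.000000995 N
618 pN = 0.000000000618 N
57.8 pN = 0.0000000000578 N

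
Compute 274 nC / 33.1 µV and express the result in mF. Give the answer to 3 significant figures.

8.28 mF

(274e-9) / (33.1e-6) = 8.2779e-3 F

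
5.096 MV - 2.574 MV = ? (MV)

2.522 MV

In MV:
  5.096 MV → 5.096
  2.574 MV → 2.574
Difference: 5.096 - 2.574 = 2.522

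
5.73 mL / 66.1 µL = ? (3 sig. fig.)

(5.73 × 10^-3) / (66.1 × 10^-6) = 0.08669 × 10^3

86.7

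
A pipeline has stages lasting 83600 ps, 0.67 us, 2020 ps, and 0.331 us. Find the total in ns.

In ns:
  83600 ps = 83600e-3 ns = 83.6
  0.67 us = 0.67e3 ns = 670
  2020 ps = 2020e-3 ns = 2.02
  0.331 us = 0.331e3 ns = 331
Sum: 83.6 + 670 + 2.02 + 331 = 1086.62

1086.62 ns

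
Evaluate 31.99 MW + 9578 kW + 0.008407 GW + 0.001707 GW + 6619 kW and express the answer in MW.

58.301 MW

In MW:
  31.99 MW → 31.99
  9578 kW = 9578e-3 MW = 9.578
  0.008407 GW = 0.008407e3 MW = 8.407
  0.001707 GW = 0.001707e3 MW = 1.707
  6619 kW = 6619e-3 MW = 6.619
Sum: 31.99 + 9.578 + 8.407 + 1.707 + 6.619 = 58.301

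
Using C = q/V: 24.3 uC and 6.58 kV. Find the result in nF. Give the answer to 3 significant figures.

(24.3 × 10⁻⁶) / (6.58 × 10³) = 3.693 × 10⁻⁹ F

3.69 nF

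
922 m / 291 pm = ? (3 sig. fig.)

3170000000000

(922) / (291 × 10⁻¹²) = 3.168 × 10¹²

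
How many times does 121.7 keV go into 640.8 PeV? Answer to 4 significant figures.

(640.8 × 10¹⁵) / (121.7 × 10³) = 5.2654 × 10¹²

5265000000000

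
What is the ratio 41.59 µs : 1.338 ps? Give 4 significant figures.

(41.59e-6) / (1.338e-12) = 31.084e6

31080000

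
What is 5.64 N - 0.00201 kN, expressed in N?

In N:
  5.64 N → 5.64
  0.00201 kN = 0.00201 × 10³ N = 2.01
Difference: 5.64 - 2.01 = 3.63

3.63 N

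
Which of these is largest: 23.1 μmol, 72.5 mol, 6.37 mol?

72.5 mol

23.1 μmol = 0.0000231 mol
72.5 mol = 72.5 mol
6.37 mol = 6.37 mol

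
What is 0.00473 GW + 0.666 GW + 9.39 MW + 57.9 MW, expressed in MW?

738.02 MW

In MW:
  0.00473 GW = 0.00473 × 10^3 MW = 4.73
  0.666 GW = 0.666 × 10^3 MW = 666
  9.39 MW → 9.39
  57.9 MW → 57.9
Sum: 4.73 + 666 + 9.39 + 57.9 = 738.02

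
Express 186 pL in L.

pico = 10^-12, (no prefix) = 10^0; factor is 10^-12.
186 × 10^-12 = 0.000000000186

0.000000000186 L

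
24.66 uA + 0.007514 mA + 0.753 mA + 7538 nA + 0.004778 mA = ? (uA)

In uA:
  24.66 uA → 24.66
  0.007514 mA = 0.007514 × 10^3 uA = 7.514
  0.753 mA = 0.753 × 10^3 uA = 753
  7538 nA = 7538 × 10^-3 uA = 7.538
  0.004778 mA = 0.004778 × 10^3 uA = 4.778
Sum: 24.66 + 7.514 + 753 + 7.538 + 4.778 = 797.49

797.49 uA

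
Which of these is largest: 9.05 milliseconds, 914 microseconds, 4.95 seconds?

9.05 milliseconds = 0.00905 seconds
914 microseconds = 0.000914 seconds
4.95 seconds = 4.95 seconds

4.95 seconds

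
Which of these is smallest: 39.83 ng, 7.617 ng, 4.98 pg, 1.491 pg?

39.83 ng = 0.00000003983 g
7.617 ng = 0.000000007617 g
4.98 pg = 0.00000000000498 g
1.491 pg = 0.000000000001491 g

1.491 pg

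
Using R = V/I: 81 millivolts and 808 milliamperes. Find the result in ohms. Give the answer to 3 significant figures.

(81 × 10^-3) / (808 × 10^-3) = 0.10025 Ω

0.100 ohms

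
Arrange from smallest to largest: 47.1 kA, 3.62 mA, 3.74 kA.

47.1 kA = 47100 A
3.62 mA = 0.00362 A
3.74 kA = 3740 A

3.62 mA < 3.74 kA < 47.1 kA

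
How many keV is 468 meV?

milli = 10^-3, kilo = 10^3; factor is 10^-6.
468 × 10^-6 = 0.000468

0.000468 keV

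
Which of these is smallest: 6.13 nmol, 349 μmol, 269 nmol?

6.13 nmol

6.13 nmol = 0.00000000613 mol
349 μmol = 0.000349 mol
269 nmol = 0.000000269 mol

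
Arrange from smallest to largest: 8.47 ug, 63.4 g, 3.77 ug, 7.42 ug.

8.47 ug = 0.00000847 g
63.4 g = 63.4 g
3.77 ug = 0.00000377 g
7.42 ug = 0.00000742 g

3.77 ug < 7.42 ug < 8.47 ug < 63.4 g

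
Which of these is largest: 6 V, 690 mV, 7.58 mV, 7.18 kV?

7.18 kV

6 V = 6 V
690 mV = 0.69 V
7.58 mV = 0.00758 V
7.18 kV = 7180 V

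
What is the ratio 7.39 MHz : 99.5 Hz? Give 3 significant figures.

74300

(7.39e6) / (99.5) = 0.07427e6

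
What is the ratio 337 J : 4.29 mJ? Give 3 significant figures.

(337) / (4.29 × 10⁻³) = 78.55 × 10³

78600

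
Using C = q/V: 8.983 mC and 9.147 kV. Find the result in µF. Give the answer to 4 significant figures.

(8.983 × 10⁻³) / (9.147 × 10³) = 0.982071 × 10⁻⁶ F

0.9821 µF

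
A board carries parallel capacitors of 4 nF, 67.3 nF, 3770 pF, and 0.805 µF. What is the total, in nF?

In nF:
  4 nF → 4
  67.3 nF → 67.3
  3770 pF = 3770 × 10⁻³ nF = 3.77
  0.805 µF = 0.805 × 10³ nF = 805
Sum: 4 + 67.3 + 3.77 + 805 = 880.07

880.07 nF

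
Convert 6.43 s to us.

(no prefix) = 1e0, micro = 1e-6; factor is 1e6.
6.43 × 1e6 = 6430000

6430000 us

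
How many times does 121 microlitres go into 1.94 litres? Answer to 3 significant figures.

(1.94) / (121e-6) = 0.01603e6

16000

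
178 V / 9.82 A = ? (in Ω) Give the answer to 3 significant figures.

18.1 Ω

(178) / (9.82) = 18.126 Ω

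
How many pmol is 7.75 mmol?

milli = 10⁻³, pico = 10⁻¹²; factor is 10⁹.
7.75 × 10⁹ = 7750000000

7750000000 pmol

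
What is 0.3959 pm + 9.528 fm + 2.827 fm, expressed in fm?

408.255 fm

In fm:
  0.3959 pm = 0.3959 × 10³ fm = 395.9
  9.528 fm → 9.528
  2.827 fm → 2.827
Sum: 395.9 + 9.528 + 2.827 = 408.255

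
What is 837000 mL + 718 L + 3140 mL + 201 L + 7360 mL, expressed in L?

In L:
  837000 mL = 837000 × 10^-3 L = 837
  718 L → 718
  3140 mL = 3140 × 10^-3 L = 3.14
  201 L → 201
  7360 mL = 7360 × 10^-3 L = 7.36
Sum: 837 + 718 + 3.14 + 201 + 7.36 = 1766.5

1766.5 L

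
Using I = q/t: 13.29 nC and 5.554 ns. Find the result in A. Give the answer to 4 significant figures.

(13.29e-9) / (5.554e-9) = 2.39287 A

2.393 A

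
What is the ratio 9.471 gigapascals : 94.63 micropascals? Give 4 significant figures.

(9.471 × 10^9) / (94.63 × 10^-6) = 0.10008 × 10^15

100100000000000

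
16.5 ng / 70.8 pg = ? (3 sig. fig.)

(16.5 × 10^-9) / (70.8 × 10^-12) = 0.2331 × 10^3

233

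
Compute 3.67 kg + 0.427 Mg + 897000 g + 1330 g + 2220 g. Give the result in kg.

1331.22 kg

In kg:
  3.67 kg → 3.67
  0.427 Mg = 0.427 × 10³ kg = 427
  897000 g = 897000 × 10⁻³ kg = 897
  1330 g = 1330 × 10⁻³ kg = 1.33
  2220 g = 2220 × 10⁻³ kg = 2.22
Sum: 3.67 + 427 + 897 + 1.33 + 2.22 = 1331.22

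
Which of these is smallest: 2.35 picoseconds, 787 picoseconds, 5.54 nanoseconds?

2.35 picoseconds

2.35 picoseconds = 0.00000000000235 seconds
787 picoseconds = 0.000000000787 seconds
5.54 nanoseconds = 0.00000000554 seconds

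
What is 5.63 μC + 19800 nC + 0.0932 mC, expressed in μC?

In μC:
  5.63 μC → 5.63
  19800 nC = 19800 × 10⁻³ μC = 19.8
  0.0932 mC = 0.0932 × 10³ μC = 93.2
Sum: 5.63 + 19.8 + 93.2 = 118.63

118.63 μC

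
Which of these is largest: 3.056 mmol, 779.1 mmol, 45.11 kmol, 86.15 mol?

3.056 mmol = 0.003056 mol
779.1 mmol = 0.7791 mol
45.11 kmol = 45110 mol
86.15 mol = 86.15 mol

45.11 kmol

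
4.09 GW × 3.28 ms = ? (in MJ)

4.09e9 × 3.28e-3 = 13.4152e6 J

13.4152 MJ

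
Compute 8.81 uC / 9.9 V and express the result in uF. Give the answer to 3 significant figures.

(8.81 × 10⁻⁶) / (9.9) = 0.8899 × 10⁻⁶ F

0.890 uF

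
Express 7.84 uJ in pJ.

7840000 pJ

micro = 1e-6, pico = 1e-12; factor is 1e6.
7.84 × 1e6 = 7840000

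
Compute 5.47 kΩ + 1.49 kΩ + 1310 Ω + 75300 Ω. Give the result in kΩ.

In kΩ:
  5.47 kΩ → 5.47
  1.49 kΩ → 1.49
  1310 Ω = 1310 × 10⁻³ kΩ = 1.31
  75300 Ω = 75300 × 10⁻³ kΩ = 75.3
Sum: 5.47 + 1.49 + 1.31 + 75.3 = 83.57

83.57 kΩ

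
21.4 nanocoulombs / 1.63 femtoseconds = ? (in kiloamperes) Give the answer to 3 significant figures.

(21.4e-9) / (1.63e-15) = 13.129e6 A

13100 kiloamperes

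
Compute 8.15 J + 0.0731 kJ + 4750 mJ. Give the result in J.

In J:
  8.15 J → 8.15
  0.0731 kJ = 0.0731 × 10³ J = 73.1
  4750 mJ = 4750 × 10⁻³ J = 4.75
Sum: 8.15 + 73.1 + 4.75 = 86

86 J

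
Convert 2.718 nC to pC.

2718 pC

nano = 1e-9, pico = 1e-12; factor is 1e3.
2.718 × 1e3 = 2718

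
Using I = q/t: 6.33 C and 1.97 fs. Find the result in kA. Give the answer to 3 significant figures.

3210000000000 kA

(6.33) / (1.97 × 10^-15) = 3.2132 × 10^15 A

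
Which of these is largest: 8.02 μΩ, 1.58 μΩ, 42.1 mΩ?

42.1 mΩ

8.02 μΩ = 0.00000802 Ω
1.58 μΩ = 0.00000158 Ω
42.1 mΩ = 0.0421 Ω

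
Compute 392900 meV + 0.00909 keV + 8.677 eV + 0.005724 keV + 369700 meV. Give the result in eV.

In eV:
  392900 meV = 392900 × 10⁻³ eV = 392.9
  0.00909 keV = 0.00909 × 10³ eV = 9.09
  8.677 eV → 8.677
  0.005724 keV = 0.005724 × 10³ eV = 5.724
  369700 meV = 369700 × 10⁻³ eV = 369.7
Sum: 392.9 + 9.09 + 8.677 + 5.724 + 369.7 = 786.091

786.091 eV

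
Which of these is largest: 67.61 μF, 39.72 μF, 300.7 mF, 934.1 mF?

67.61 μF = 0.00006761 F
39.72 μF = 0.00003972 F
300.7 mF = 0.3007 F
934.1 mF = 0.9341 F

934.1 mF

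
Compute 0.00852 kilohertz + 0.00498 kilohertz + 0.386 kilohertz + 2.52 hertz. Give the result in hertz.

In hertz:
  0.00852 kilohertz = 0.00852e3 hertz = 8.52
  0.00498 kilohertz = 0.00498e3 hertz = 4.98
  0.386 kilohertz = 0.386e3 hertz = 386
  2.52 hertz → 2.52
Sum: 8.52 + 4.98 + 386 + 2.52 = 402.02

402.02 hertz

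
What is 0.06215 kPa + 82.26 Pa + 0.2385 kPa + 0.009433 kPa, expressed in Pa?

392.343 Pa

In Pa:
  0.06215 kPa = 0.06215 × 10^3 Pa = 62.15
  82.26 Pa → 82.26
  0.2385 kPa = 0.2385 × 10^3 Pa = 238.5
  0.009433 kPa = 0.009433 × 10^3 Pa = 9.433
Sum: 62.15 + 82.26 + 238.5 + 9.433 = 392.343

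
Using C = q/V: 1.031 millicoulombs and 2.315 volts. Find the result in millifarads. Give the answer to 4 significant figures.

0.4454 millifarads

(1.031e-3) / (2.315) = 0.445356e-3 F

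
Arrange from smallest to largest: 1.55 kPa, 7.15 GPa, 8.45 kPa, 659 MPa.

1.55 kPa = 1550 Pa
7.15 GPa = 7150000000 Pa
8.45 kPa = 8450 Pa
659 MPa = 659000000 Pa

1.55 kPa < 8.45 kPa < 659 MPa < 7.15 GPa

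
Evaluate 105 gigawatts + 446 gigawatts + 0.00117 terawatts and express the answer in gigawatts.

In gigawatts:
  105 gigawatts → 105
  446 gigawatts → 446
  0.00117 terawatts = 0.00117 × 10^3 gigawatts = 1.17
Sum: 105 + 446 + 1.17 = 552.17

552.17 gigawatts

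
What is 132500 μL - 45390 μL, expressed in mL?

87.11 mL

In mL:
  132500 μL = 132500 × 10^-3 mL = 132.5
  45390 μL = 45390 × 10^-3 mL = 45.39
Difference: 132.5 - 45.39 = 87.11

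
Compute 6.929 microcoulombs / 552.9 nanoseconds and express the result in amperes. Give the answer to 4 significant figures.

12.53 amperes

(6.929 × 10^-6) / (552.9 × 10^-9) = 0.0125321 × 10^3 A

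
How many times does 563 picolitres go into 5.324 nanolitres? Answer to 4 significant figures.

9.456

(5.324e-9) / (563e-12) = 0.0094565e3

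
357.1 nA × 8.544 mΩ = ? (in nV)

357.1 × 10⁻⁹ × 8.544 × 10⁻³ = 3051.0624 × 10⁻¹² V

3.0510624 nV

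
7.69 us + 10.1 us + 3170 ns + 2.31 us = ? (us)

In us:
  7.69 us → 7.69
  10.1 us → 10.1
  3170 ns = 3170 × 10^-3 us = 3.17
  2.31 us → 2.31
Sum: 7.69 + 10.1 + 3.17 + 2.31 = 23.27

23.27 us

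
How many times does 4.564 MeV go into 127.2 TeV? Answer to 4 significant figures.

(127.2 × 10¹²) / (4.564 × 10⁶) = 27.87 × 10⁶

27870000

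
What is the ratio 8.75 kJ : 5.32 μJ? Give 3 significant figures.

1640000000

(8.75 × 10³) / (5.32 × 10⁻⁶) = 1.645 × 10⁹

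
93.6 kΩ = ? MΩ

kilo = 10³, mega = 10⁶; factor is 10⁻³.
93.6 × 10⁻³ = 0.0936

0.0936 MΩ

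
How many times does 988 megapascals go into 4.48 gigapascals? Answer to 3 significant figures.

4.53

(4.48e9) / (988e6) = 0.004534e3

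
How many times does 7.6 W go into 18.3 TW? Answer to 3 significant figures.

2410000000000

(18.3 × 10¹²) / (7.6) = 2.408 × 10¹²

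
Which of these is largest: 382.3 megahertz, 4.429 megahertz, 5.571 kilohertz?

382.3 megahertz = 382300000 hertz
4.429 megahertz = 4429000 hertz
5.571 kilohertz = 5571 hertz

382.3 megahertz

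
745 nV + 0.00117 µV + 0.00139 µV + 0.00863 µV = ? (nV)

756.19 nV

In nV:
  745 nV → 745
  0.00117 µV = 0.00117 × 10^3 nV = 1.17
  0.00139 µV = 0.00139 × 10^3 nV = 1.39
  0.00863 µV = 0.00863 × 10^3 nV = 8.63
Sum: 745 + 1.17 + 1.39 + 8.63 = 756.19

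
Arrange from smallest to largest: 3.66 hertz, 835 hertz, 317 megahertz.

3.66 hertz = 3.66 hertz
835 hertz = 835 hertz
317 megahertz = 317000000 hertz

3.66 hertz < 835 hertz < 317 megahertz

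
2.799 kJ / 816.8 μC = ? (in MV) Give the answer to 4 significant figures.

(2.799 × 10³) / (816.8 × 10⁻⁶) = 0.00342679 × 10⁹ V

3.427 MV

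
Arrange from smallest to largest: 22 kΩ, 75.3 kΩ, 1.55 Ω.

1.55 Ω < 22 kΩ < 75.3 kΩ

22 kΩ = 22000 Ω
75.3 kΩ = 75300 Ω
1.55 Ω = 1.55 Ω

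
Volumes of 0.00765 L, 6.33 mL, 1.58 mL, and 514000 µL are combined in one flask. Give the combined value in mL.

In mL:
  0.00765 L = 0.00765 × 10³ mL = 7.65
  6.33 mL → 6.33
  1.58 mL → 1.58
  514000 µL = 514000 × 10⁻³ mL = 514
Sum: 7.65 + 6.33 + 1.58 + 514 = 529.56

529.56 mL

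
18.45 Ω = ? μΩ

(no prefix) = 10^0, micro = 10^-6; factor is 10^6.
18.45 × 10^6 = 18450000

18450000 μΩ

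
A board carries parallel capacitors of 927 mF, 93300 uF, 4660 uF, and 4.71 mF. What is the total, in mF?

In mF:
  927 mF → 927
  93300 uF = 93300e-3 mF = 93.3
  4660 uF = 4660e-3 mF = 4.66
  4.71 mF → 4.71
Sum: 927 + 93.3 + 4.66 + 4.71 = 1029.67

1029.67 mF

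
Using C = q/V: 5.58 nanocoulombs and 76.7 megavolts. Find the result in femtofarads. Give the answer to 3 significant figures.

0.0728 femtofarads

(5.58e-9) / (76.7e6) = 0.072751e-15 F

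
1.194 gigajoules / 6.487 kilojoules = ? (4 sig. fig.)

(1.194 × 10⁹) / (6.487 × 10³) = 0.18406 × 10⁶

184100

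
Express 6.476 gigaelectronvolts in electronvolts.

6476000000 electronvolts

giga = 10⁹, (no prefix) = 10⁰; factor is 10⁹.
6.476 × 10⁹ = 6476000000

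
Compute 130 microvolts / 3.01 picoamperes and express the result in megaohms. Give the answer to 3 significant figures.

43.2 megaohms

(130 × 10⁻⁶) / (3.01 × 10⁻¹²) = 43.189 × 10⁶ Ω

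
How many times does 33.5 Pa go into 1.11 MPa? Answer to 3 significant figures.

(1.11 × 10^6) / (33.5) = 0.03313 × 10^6

33100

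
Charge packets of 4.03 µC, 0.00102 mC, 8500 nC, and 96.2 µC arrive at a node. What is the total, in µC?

109.75 µC

In µC:
  4.03 µC → 4.03
  0.00102 mC = 0.00102 × 10^3 µC = 1.02
  8500 nC = 8500 × 10^-3 µC = 8.5
  96.2 µC → 96.2
Sum: 4.03 + 1.02 + 8.5 + 96.2 = 109.75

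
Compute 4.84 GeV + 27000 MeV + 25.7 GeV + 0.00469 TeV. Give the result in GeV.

In GeV:
  4.84 GeV → 4.84
  27000 MeV = 27000e-3 GeV = 27
  25.7 GeV → 25.7
  0.00469 TeV = 0.00469e3 GeV = 4.69
Sum: 4.84 + 27 + 25.7 + 4.69 = 62.23

62.23 GeV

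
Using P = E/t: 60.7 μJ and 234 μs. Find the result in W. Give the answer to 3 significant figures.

0.259 W

(60.7 × 10^-6) / (234 × 10^-6) = 0.2594 W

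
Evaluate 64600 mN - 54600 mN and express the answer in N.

10 N

In N:
  64600 mN = 64600 × 10^-3 N = 64.6
  54600 mN = 54600 × 10^-3 N = 54.6
Difference: 64.6 - 54.6 = 10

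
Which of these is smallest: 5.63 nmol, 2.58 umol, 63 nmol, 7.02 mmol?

5.63 nmol

5.63 nmol = 0.00000000563 mol
2.58 umol = 0.00000258 mol
63 nmol = 0.000000063 mol
7.02 mmol = 0.00702 mol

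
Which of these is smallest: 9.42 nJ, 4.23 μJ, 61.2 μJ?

9.42 nJ

9.42 nJ = 0.00000000942 J
4.23 μJ = 0.00000423 J
61.2 μJ = 0.0000612 J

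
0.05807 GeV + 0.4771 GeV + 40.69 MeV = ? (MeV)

575.86 MeV

In MeV:
  0.05807 GeV = 0.05807e3 MeV = 58.07
  0.4771 GeV = 0.4771e3 MeV = 477.1
  40.69 MeV → 40.69
Sum: 58.07 + 477.1 + 40.69 = 575.86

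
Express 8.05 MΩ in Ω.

mega = 1e6, (no prefix) = 1e0; factor is 1e6.
8.05 × 1e6 = 8050000

8050000 Ω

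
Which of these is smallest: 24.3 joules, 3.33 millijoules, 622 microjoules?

24.3 joules = 24.3 joules
3.33 millijoules = 0.00333 joules
622 microjoules = 0.000622 joules

622 microjoules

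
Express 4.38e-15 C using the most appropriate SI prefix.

= 4.38e-15 C; 1e-15 is femto.

4.38 fC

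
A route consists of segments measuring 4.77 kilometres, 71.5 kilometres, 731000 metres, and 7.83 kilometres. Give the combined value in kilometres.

In kilometres:
  4.77 kilometres → 4.77
  71.5 kilometres → 71.5
  731000 metres = 731000 × 10^-3 kilometres = 731
  7.83 kilometres → 7.83
Sum: 4.77 + 71.5 + 731 + 7.83 = 815.1

815.1 kilometres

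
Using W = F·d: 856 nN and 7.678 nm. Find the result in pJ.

856e-9 × 7.678e-9 = 6572.368e-18 J

0.006572368 pJ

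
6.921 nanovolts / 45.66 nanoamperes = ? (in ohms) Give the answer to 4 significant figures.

0.1516 ohms

(6.921 × 10^-9) / (45.66 × 10^-9) = 0.151577 Ω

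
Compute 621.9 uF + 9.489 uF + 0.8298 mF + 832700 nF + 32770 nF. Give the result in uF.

In uF:
  621.9 uF → 621.9
  9.489 uF → 9.489
  0.8298 mF = 0.8298 × 10³ uF = 829.8
  832700 nF = 832700 × 10⁻³ uF = 832.7
  32770 nF = 32770 × 10⁻³ uF = 32.77
Sum: 621.9 + 9.489 + 829.8 + 832.7 + 32.77 = 2326.659

2326.659 uF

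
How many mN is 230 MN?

230000000000 mN

mega = 1e6, milli = 1e-3; factor is 1e9.
230 × 1e9 = 230000000000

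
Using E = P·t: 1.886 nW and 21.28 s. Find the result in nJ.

40.13408 nJ

1.886 × 10^-9 × 21.28 = 40.13408 × 10^-9 J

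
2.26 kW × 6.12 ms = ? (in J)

2.26 × 10³ × 6.12 × 10⁻³ = 13.8312 J

13.8312 J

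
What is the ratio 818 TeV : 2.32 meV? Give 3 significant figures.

(818 × 10¹²) / (2.32 × 10⁻³) = 352.6 × 10¹⁵

353000000000000000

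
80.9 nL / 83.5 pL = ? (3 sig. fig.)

(80.9e-9) / (83.5e-12) = 0.9689e3

969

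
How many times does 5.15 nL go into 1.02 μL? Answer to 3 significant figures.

(1.02 × 10⁻⁶) / (5.15 × 10⁻⁹) = 0.1981 × 10³

198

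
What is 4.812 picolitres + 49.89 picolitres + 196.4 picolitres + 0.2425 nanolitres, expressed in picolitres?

493.602 picolitres

In picolitres:
  4.812 picolitres → 4.812
  49.89 picolitres → 49.89
  196.4 picolitres → 196.4
  0.2425 nanolitres = 0.2425 × 10³ picolitres = 242.5
Sum: 4.812 + 49.89 + 196.4 + 242.5 = 493.602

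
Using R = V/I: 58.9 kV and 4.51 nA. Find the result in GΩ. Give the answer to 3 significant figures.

13100 GΩ

(58.9 × 10³) / (4.51 × 10⁻⁹) = 13.06 × 10¹² Ω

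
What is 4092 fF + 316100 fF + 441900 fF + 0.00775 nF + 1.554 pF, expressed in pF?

In pF:
  4092 fF = 4092e-3 pF = 4.092
  316100 fF = 316100e-3 pF = 316.1
  441900 fF = 441900e-3 pF = 441.9
  0.00775 nF = 0.00775e3 pF = 7.75
  1.554 pF → 1.554
Sum: 4.092 + 316.1 + 441.9 + 7.75 + 1.554 = 771.396

771.396 pF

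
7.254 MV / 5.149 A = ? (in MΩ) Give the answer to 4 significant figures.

1.409 MΩ

(7.254 × 10^6) / (5.149) = 1.40882 × 10^6 Ω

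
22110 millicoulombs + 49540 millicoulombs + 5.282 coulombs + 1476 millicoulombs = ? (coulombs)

In coulombs:
  22110 millicoulombs = 22110 × 10^-3 coulombs = 22.11
  49540 millicoulombs = 49540 × 10^-3 coulombs = 49.54
  5.282 coulombs → 5.282
  1476 millicoulombs = 1476 × 10^-3 coulombs = 1.476
Sum: 22.11 + 49.54 + 5.282 + 1.476 = 78.408

78.408 coulombs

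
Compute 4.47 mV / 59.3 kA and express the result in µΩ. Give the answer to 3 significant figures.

(4.47 × 10^-3) / (59.3 × 10^3) = 0.075379 × 10^-6 Ω

0.0754 µΩ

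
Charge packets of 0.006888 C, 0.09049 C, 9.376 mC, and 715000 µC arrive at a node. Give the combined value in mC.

821.754 mC

In mC:
  0.006888 C = 0.006888e3 mC = 6.888
  0.09049 C = 0.09049e3 mC = 90.49
  9.376 mC → 9.376
  715000 µC = 715000e-3 mC = 715
Sum: 6.888 + 90.49 + 9.376 + 715 = 821.754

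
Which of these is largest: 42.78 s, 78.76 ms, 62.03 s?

62.03 s

42.78 s = 42.78 s
78.76 ms = 0.07876 s
62.03 s = 62.03 s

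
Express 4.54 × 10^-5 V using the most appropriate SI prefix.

= 45.4 × 10^-6 V; 10^-6 is micro.

45.4 μV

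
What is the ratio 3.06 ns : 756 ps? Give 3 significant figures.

4.05

(3.06 × 10^-9) / (756 × 10^-12) = 0.004048 × 10^3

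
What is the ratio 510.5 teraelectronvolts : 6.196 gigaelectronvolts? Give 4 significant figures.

(510.5 × 10^12) / (6.196 × 10^9) = 82.392 × 10^3

82390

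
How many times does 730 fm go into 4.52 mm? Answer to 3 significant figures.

(4.52e-3) / (730e-15) = 0.006192e12

6190000000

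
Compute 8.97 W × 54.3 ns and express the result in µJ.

0.487071 µJ

8.97 × 54.3 × 10⁻⁹ = 487.071 × 10⁻⁹ J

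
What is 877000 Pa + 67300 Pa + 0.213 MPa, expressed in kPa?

In kPa:
  877000 Pa = 877000 × 10⁻³ kPa = 877
  67300 Pa = 67300 × 10⁻³ kPa = 67.3
  0.213 MPa = 0.213 × 10³ kPa = 213
Sum: 877 + 67.3 + 213 = 1157.3

1157.3 kPa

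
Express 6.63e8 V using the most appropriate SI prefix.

= 663e6 V; 1e6 is mega.

663 MV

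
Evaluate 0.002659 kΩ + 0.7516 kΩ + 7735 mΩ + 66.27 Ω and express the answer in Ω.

In Ω:
  0.002659 kΩ = 0.002659e3 Ω = 2.659
  0.7516 kΩ = 0.7516e3 Ω = 751.6
  7735 mΩ = 7735e-3 Ω = 7.735
  66.27 Ω → 66.27
Sum: 2.659 + 751.6 + 7.735 + 66.27 = 828.264

828.264 Ω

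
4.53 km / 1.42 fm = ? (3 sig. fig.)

3190000000000000000

(4.53e3) / (1.42e-15) = 3.19e18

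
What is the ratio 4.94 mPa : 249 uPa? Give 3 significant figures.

(4.94 × 10^-3) / (249 × 10^-6) = 0.01984 × 10^3

19.8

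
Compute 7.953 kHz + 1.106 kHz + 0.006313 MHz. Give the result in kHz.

15.372 kHz

In kHz:
  7.953 kHz → 7.953
  1.106 kHz → 1.106
  0.006313 MHz = 0.006313e3 kHz = 6.313
Sum: 7.953 + 1.106 + 6.313 = 15.372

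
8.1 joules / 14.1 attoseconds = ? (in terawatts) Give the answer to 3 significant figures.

(8.1) / (14.1 × 10⁻¹⁸) = 0.57447 × 10¹⁸ W

574000 terawatts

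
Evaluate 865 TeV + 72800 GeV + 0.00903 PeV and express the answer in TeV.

946.83 TeV

In TeV:
  865 TeV → 865
  72800 GeV = 72800e-3 TeV = 72.8
  0.00903 PeV = 0.00903e3 TeV = 9.03
Sum: 865 + 72.8 + 9.03 = 946.83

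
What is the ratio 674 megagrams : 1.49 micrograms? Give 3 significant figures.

(674e6) / (1.49e-6) = 452.3e12

452000000000000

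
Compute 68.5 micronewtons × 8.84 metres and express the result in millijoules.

0.60554 millijoules

68.5 × 10⁻⁶ × 8.84 = 605.54 × 10⁻⁶ J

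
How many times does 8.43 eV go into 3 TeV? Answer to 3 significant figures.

(3e12) / (8.43) = 0.3559e12

356000000000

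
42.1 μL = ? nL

micro = 10⁻⁶, nano = 10⁻⁹; factor is 10³.
42.1 × 10³ = 42100

42100 nL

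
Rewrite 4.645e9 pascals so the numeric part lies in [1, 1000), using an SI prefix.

= 4.645e9 pascals; 1e9 is giga.

4.645 gigapascals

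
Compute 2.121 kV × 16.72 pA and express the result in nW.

35.46312 nW

2.121 × 10³ × 16.72 × 10⁻¹² = 35.46312 × 10⁻⁹ W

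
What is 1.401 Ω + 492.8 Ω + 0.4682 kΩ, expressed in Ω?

962.401 Ω

In Ω:
  1.401 Ω → 1.401
  492.8 Ω → 492.8
  0.4682 kΩ = 0.4682 × 10³ Ω = 468.2
Sum: 1.401 + 492.8 + 468.2 = 962.401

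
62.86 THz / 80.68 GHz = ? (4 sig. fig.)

(62.86 × 10¹²) / (80.68 × 10⁹) = 0.77913 × 10³

779.1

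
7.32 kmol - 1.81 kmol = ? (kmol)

5.51 kmol

In kmol:
  7.32 kmol → 7.32
  1.81 kmol → 1.81
Difference: 7.32 - 1.81 = 5.51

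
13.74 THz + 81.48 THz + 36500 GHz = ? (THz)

131.72 THz

In THz:
  13.74 THz → 13.74
  81.48 THz → 81.48
  36500 GHz = 36500 × 10^-3 THz = 36.5
Sum: 13.74 + 81.48 + 36.5 = 131.72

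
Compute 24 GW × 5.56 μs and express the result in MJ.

24 × 10⁹ × 5.56 × 10⁻⁶ = 133.44 × 10³ J

0.13344 MJ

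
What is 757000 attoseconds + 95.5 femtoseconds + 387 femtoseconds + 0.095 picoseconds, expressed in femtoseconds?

In femtoseconds:
  757000 attoseconds = 757000e-3 femtoseconds = 757
  95.5 femtoseconds → 95.5
  387 femtoseconds → 387
  0.095 picoseconds = 0.095e3 femtoseconds = 95
Sum: 757 + 95.5 + 387 + 95 = 1334.5

1334.5 femtoseconds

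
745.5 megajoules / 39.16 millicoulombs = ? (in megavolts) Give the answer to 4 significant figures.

(745.5 × 10⁶) / (39.16 × 10⁻³) = 19.0373 × 10⁹ V

19040 megavolts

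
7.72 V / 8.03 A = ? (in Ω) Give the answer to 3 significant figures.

(7.72) / (8.03) = 0.96139 Ω

0.961 Ω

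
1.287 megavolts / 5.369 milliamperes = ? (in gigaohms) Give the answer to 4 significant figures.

0.2397 gigaohms

(1.287e6) / (5.369e-3) = 0.239709e9 Ω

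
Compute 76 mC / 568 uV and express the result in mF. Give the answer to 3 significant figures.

(76 × 10^-3) / (568 × 10^-6) = 0.1338 × 10^3 F

134000 mF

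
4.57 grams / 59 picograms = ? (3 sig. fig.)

(4.57) / (59 × 10⁻¹²) = 0.07746 × 10¹²

77500000000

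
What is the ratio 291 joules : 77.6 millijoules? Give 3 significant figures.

3750

(291) / (77.6 × 10⁻³) = 3.75 × 10³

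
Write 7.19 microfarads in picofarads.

7190000 picofarads

micro = 1e-6, pico = 1e-12; factor is 1e6.
7.19 × 1e6 = 7190000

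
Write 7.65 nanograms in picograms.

7650 picograms

nano = 10^-9, pico = 10^-12; factor is 10^3.
7.65 × 10^3 = 7650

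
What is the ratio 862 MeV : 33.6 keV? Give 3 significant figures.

25700

(862e6) / (33.6e3) = 25.65e3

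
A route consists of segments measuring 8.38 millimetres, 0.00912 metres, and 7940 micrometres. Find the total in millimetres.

25.44 millimetres

In millimetres:
  8.38 millimetres → 8.38
  0.00912 metres = 0.00912 × 10^3 millimetres = 9.12
  7940 micrometres = 7940 × 10^-3 millimetres = 7.94
Sum: 8.38 + 9.12 + 7.94 = 25.44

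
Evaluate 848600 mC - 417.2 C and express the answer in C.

431.4 C

In C:
  848600 mC = 848600e-3 C = 848.6
  417.2 C → 417.2
Difference: 848.6 - 417.2 = 431.4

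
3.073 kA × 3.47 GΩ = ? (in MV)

3.073 × 10³ × 3.47 × 10⁹ = 10.66331 × 10¹² V

10663310 MV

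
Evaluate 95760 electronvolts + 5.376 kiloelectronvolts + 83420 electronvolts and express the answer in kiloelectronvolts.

184.556 kiloelectronvolts

In kiloelectronvolts:
  95760 electronvolts = 95760e-3 kiloelectronvolts = 95.76
  5.376 kiloelectronvolts → 5.376
  83420 electronvolts = 83420e-3 kiloelectronvolts = 83.42
Sum: 95.76 + 5.376 + 83.42 = 184.556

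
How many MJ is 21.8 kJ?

kilo = 10^3, mega = 10^6; factor is 10^-3.
21.8 × 10^-3 = 0.0218

0.0218 MJ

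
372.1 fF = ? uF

femto = 10⁻¹⁵, micro = 10⁻⁶; factor is 10⁻⁹.
372.1 × 10⁻⁹ = 0.0000003721

0.0000003721 uF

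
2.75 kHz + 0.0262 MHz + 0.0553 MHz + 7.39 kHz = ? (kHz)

91.64 kHz

In kHz:
  2.75 kHz → 2.75
  0.0262 MHz = 0.0262 × 10^3 kHz = 26.2
  0.0553 MHz = 0.0553 × 10^3 kHz = 55.3
  7.39 kHz → 7.39
Sum: 2.75 + 26.2 + 55.3 + 7.39 = 91.64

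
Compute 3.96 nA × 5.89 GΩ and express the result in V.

3.96 × 10^-9 × 5.89 × 10^9 = 23.3244 V

23.3244 V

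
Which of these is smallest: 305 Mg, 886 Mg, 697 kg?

305 Mg = 305000000 g
886 Mg = 886000000 g
697 kg = 697000 g

697 kg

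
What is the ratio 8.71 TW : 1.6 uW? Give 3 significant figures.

5440000000000000000

(8.71 × 10^12) / (1.6 × 10^-6) = 5.444 × 10^18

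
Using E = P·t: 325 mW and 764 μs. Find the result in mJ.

0.2483 mJ

325 × 10^-3 × 764 × 10^-6 = 248300 × 10^-9 J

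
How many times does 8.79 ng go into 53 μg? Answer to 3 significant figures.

6030

(53e-6) / (8.79e-9) = 6.03e3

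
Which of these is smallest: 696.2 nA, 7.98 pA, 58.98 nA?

696.2 nA = 0.0000006962 A
7.98 pA = 0.00000000000798 A
58.98 nA = 0.00000005898 A

7.98 pA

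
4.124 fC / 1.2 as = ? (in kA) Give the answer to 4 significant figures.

3.437 kA

(4.124 × 10⁻¹⁵) / (1.2 × 10⁻¹⁸) = 3.43667 × 10³ A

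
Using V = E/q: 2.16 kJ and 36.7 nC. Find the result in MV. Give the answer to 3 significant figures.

58900 MV

(2.16 × 10^3) / (36.7 × 10^-9) = 0.058856 × 10^12 V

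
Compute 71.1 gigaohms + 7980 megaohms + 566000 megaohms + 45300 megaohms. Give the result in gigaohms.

In gigaohms:
  71.1 gigaohms → 71.1
  7980 megaohms = 7980 × 10⁻³ gigaohms = 7.98
  566000 megaohms = 566000 × 10⁻³ gigaohms = 566
  45300 megaohms = 45300 × 10⁻³ gigaohms = 45.3
Sum: 71.1 + 7.98 + 566 + 45.3 = 690.38

690.38 gigaohms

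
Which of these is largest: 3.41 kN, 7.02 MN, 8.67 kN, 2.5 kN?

3.41 kN = 3410 N
7.02 MN = 7020000 N
8.67 kN = 8670 N
2.5 kN = 2500 N

7.02 MN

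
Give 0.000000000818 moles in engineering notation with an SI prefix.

818 picomoles

= 818e-12 moles; 1e-12 is pico.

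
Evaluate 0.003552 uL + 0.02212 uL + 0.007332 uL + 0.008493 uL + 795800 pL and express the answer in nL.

837.297 nL

In nL:
  0.003552 uL = 0.003552 × 10^3 nL = 3.552
  0.02212 uL = 0.02212 × 10^3 nL = 22.12
  0.007332 uL = 0.007332 × 10^3 nL = 7.332
  0.008493 uL = 0.008493 × 10^3 nL = 8.493
  795800 pL = 795800 × 10^-3 nL = 795.8
Sum: 3.552 + 22.12 + 7.332 + 8.493 + 795.8 = 837.297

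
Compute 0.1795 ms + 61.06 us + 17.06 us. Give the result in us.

In us:
  0.1795 ms = 0.1795 × 10³ us = 179.5
  61.06 us → 61.06
  17.06 us → 17.06
Sum: 179.5 + 61.06 + 17.06 = 257.62

257.62 us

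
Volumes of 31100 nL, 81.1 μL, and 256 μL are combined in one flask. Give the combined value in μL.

368.2 μL

In μL:
  31100 nL = 31100e-3 μL = 31.1
  81.1 μL → 81.1
  256 μL → 256
Sum: 31.1 + 81.1 + 256 = 368.2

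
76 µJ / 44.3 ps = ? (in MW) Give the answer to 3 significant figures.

(76e-6) / (44.3e-12) = 1.7156e6 W

1.72 MW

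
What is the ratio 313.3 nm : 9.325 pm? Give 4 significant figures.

33600

(313.3e-9) / (9.325e-12) = 33.598e3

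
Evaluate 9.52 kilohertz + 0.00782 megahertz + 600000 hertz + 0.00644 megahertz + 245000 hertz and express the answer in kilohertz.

In kilohertz:
  9.52 kilohertz → 9.52
  0.00782 megahertz = 0.00782 × 10^3 kilohertz = 7.82
  600000 hertz = 600000 × 10^-3 kilohertz = 600
  0.00644 megahertz = 0.00644 × 10^3 kilohertz = 6.44
  245000 hertz = 245000 × 10^-3 kilohertz = 245
Sum: 9.52 + 7.82 + 600 + 6.44 + 245 = 868.78

868.78 kilohertz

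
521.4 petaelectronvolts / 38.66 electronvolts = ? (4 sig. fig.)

13490000000000000

(521.4 × 10^15) / (38.66) = 13.487 × 10^15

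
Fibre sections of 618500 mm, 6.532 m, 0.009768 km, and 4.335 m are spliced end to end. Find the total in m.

In m:
  618500 mm = 618500 × 10⁻³ m = 618.5
  6.532 m → 6.532
  0.009768 km = 0.009768 × 10³ m = 9.768
  4.335 m → 4.335
Sum: 618.5 + 6.532 + 9.768 + 4.335 = 639.135

639.135 m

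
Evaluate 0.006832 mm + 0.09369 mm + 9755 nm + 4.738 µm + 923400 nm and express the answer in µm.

1038.415 µm

In µm:
  0.006832 mm = 0.006832e3 µm = 6.832
  0.09369 mm = 0.09369e3 µm = 93.69
  9755 nm = 9755e-3 µm = 9.755
  4.738 µm → 4.738
  923400 nm = 923400e-3 µm = 923.4
Sum: 6.832 + 93.69 + 9.755 + 4.738 + 923.4 = 1038.415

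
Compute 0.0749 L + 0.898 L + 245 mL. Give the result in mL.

1217.9 mL

In mL:
  0.0749 L = 0.0749e3 mL = 74.9
  0.898 L = 0.898e3 mL = 898
  245 mL → 245
Sum: 74.9 + 898 + 245 = 1217.9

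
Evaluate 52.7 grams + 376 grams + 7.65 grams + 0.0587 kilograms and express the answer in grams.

In grams:
  52.7 grams → 52.7
  376 grams → 376
  7.65 grams → 7.65
  0.0587 kilograms = 0.0587e3 grams = 58.7
Sum: 52.7 + 376 + 7.65 + 58.7 = 495.05

495.05 grams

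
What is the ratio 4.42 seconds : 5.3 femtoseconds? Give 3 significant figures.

834000000000000

(4.42) / (5.3e-15) = 0.834e15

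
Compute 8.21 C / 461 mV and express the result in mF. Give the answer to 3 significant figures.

17800 mF

(8.21) / (461e-3) = 0.017809e3 F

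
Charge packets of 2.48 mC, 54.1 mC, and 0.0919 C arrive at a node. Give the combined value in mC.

148.48 mC

In mC:
  2.48 mC → 2.48
  54.1 mC → 54.1
  0.0919 C = 0.0919 × 10^3 mC = 91.9
Sum: 2.48 + 54.1 + 91.9 = 148.48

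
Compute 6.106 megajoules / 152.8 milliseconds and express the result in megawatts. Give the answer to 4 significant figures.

(6.106e6) / (152.8e-3) = 0.0399607e9 W

39.96 megawatts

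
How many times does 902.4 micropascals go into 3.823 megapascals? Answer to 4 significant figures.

4236000000

(3.823 × 10^6) / (902.4 × 10^-6) = 0.0042365 × 10^12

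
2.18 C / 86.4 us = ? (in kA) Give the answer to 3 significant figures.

25.2 kA

(2.18) / (86.4 × 10^-6) = 0.025231 × 10^6 A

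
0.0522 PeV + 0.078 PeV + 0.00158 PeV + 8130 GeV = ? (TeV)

In TeV:
  0.0522 PeV = 0.0522 × 10³ TeV = 52.2
  0.078 PeV = 0.078 × 10³ TeV = 78
  0.00158 PeV = 0.00158 × 10³ TeV = 1.58
  8130 GeV = 8130 × 10⁻³ TeV = 8.13
Sum: 52.2 + 78 + 1.58 + 8.13 = 139.91

139.91 TeV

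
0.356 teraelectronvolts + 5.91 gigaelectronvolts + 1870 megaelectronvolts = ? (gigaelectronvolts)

In gigaelectronvolts:
  0.356 teraelectronvolts = 0.356 × 10^3 gigaelectronvolts = 356
  5.91 gigaelectronvolts → 5.91
  1870 megaelectronvolts = 1870 × 10^-3 gigaelectronvolts = 1.87
Sum: 356 + 5.91 + 1.87 = 363.78

363.78 gigaelectronvolts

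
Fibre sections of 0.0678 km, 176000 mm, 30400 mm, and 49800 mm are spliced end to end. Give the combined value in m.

324 m

In m:
  0.0678 km = 0.0678e3 m = 67.8
  176000 mm = 176000e-3 m = 176
  30400 mm = 30400e-3 m = 30.4
  49800 mm = 49800e-3 m = 49.8
Sum: 67.8 + 176 + 30.4 + 49.8 = 324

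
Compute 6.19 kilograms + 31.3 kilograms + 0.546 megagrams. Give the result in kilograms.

583.49 kilograms

In kilograms:
  6.19 kilograms → 6.19
  31.3 kilograms → 31.3
  0.546 megagrams = 0.546 × 10^3 kilograms = 546
Sum: 6.19 + 31.3 + 546 = 583.49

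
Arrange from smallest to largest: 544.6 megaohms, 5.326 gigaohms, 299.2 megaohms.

544.6 megaohms = 544600000 ohms
5.326 gigaohms = 5326000000 ohms
299.2 megaohms = 299200000 ohms

299.2 megaohms < 544.6 megaohms < 5.326 gigaohms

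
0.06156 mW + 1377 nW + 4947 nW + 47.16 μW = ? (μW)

In μW:
  0.06156 mW = 0.06156 × 10^3 μW = 61.56
  1377 nW = 1377 × 10^-3 μW = 1.377
  4947 nW = 4947 × 10^-3 μW = 4.947
  47.16 μW → 47.16
Sum: 61.56 + 1.377 + 4.947 + 47.16 = 115.044

115.044 μW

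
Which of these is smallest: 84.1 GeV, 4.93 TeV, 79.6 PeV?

84.1 GeV

84.1 GeV = 84100000000 eV
4.93 TeV = 4930000000000 eV
79.6 PeV = 79600000000000000 eV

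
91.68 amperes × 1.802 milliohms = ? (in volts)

91.68 × 1.802e-3 = 165.20736e-3 V

0.16520736 volts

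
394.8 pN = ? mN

0.0000003948 mN

pico = 10⁻¹², milli = 10⁻³; factor is 10⁻⁹.
394.8 × 10⁻⁹ = 0.0000003948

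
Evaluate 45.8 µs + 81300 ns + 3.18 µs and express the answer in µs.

In µs:
  45.8 µs → 45.8
  81300 ns = 81300e-3 µs = 81.3
  3.18 µs → 3.18
Sum: 45.8 + 81.3 + 3.18 = 130.28

130.28 µs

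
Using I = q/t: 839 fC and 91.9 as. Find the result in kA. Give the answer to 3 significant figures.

(839 × 10^-15) / (91.9 × 10^-18) = 9.1295 × 10^3 A

9.13 kA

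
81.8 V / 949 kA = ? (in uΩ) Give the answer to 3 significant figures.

(81.8) / (949e3) = 0.086196e-3 Ω

86.2 uΩ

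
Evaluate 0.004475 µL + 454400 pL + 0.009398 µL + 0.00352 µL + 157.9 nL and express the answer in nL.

629.693 nL

In nL:
  0.004475 µL = 0.004475e3 nL = 4.475
  454400 pL = 454400e-3 nL = 454.4
  0.009398 µL = 0.009398e3 nL = 9.398
  0.00352 µL = 0.00352e3 nL = 3.52
  157.9 nL → 157.9
Sum: 4.475 + 454.4 + 9.398 + 3.52 + 157.9 = 629.693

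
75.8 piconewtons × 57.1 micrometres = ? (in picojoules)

0.00432818 picojoules

75.8 × 10⁻¹² × 57.1 × 10⁻⁶ = 4328.18 × 10⁻¹⁸ J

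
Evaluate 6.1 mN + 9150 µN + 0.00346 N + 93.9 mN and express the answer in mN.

112.61 mN

In mN:
  6.1 mN → 6.1
  9150 µN = 9150e-3 mN = 9.15
  0.00346 N = 0.00346e3 mN = 3.46
  93.9 mN → 93.9
Sum: 6.1 + 9.15 + 3.46 + 93.9 = 112.61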